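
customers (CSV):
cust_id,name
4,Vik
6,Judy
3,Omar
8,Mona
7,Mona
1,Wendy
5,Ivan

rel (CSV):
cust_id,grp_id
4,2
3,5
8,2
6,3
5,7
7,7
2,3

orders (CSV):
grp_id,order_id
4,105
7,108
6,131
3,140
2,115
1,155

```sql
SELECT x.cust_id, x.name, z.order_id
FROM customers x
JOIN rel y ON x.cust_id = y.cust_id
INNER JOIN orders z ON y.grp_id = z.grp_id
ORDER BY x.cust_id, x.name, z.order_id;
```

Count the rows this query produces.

Step 1 — x INNER JOIN y on cust_id → 6 row(s).
Then INNER JOIN `orders z` on grp_id: keep only rows whose y.grp_id appears in z.
Result: 5 row(s).

5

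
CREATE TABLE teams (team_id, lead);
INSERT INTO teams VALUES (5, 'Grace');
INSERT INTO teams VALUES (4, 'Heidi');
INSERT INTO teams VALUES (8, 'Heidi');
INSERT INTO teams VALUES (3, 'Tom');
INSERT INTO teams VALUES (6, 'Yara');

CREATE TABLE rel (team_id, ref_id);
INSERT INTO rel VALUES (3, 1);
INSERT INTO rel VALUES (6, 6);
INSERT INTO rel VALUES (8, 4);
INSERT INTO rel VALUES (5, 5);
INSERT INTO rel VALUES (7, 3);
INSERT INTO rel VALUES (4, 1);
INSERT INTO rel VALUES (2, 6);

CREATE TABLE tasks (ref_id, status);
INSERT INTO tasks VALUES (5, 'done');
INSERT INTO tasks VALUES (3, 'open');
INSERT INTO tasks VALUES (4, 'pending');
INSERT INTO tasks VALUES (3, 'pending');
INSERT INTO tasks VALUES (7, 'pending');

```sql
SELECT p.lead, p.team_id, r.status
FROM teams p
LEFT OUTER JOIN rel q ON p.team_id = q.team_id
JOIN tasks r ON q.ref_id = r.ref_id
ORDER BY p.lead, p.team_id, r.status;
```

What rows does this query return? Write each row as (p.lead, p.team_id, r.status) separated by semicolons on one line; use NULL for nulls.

(Grace, 5, done); (Heidi, 8, pending)

Joins associate left-to-right: teams LEFT JOIN rel on team_id gives 5 intermediate row(s).
Then INNER JOIN `tasks r` on ref_id: keep only rows whose q.ref_id appears in r.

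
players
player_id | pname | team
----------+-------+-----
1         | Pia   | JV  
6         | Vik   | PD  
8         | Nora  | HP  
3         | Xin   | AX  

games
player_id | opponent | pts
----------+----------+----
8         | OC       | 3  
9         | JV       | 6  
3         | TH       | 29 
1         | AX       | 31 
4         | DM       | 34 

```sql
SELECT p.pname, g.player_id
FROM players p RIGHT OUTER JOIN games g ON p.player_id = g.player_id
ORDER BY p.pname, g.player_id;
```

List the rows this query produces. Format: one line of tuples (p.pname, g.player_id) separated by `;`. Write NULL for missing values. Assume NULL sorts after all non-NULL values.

RIGHT JOIN keeps every row from `games`; unmatched rows get NULL for `players`'s columns.
Matching on p.player_id = g.player_id.
- p (player_id=1) pairs with 1 row(s) of g.
- p (player_id=6) has no partner in g.
- p (player_id=8) pairs with 1 row(s) of g.
- p (player_id=3) pairs with 1 row(s) of g.
- 2 row(s) from g found no p partner → padded with NULL.
After projecting and ordering:
p.pname | g.player_id
Nora | 8
Pia | 1
Xin | 3
NULL | 4
NULL | 9

(Nora, 8); (Pia, 1); (Xin, 3); (NULL, 4); (NULL, 9)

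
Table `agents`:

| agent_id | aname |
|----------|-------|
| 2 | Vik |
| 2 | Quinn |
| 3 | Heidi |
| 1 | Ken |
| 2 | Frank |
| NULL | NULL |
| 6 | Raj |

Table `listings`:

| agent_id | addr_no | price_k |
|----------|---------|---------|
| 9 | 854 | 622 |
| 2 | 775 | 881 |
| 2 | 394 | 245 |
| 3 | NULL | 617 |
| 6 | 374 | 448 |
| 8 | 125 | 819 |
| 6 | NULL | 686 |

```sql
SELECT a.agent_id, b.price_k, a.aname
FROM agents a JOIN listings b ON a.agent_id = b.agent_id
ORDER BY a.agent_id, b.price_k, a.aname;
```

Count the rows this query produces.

INNER JOIN keeps only pairs where the ON condition holds.
Matching on a.agent_id = b.agent_id. A NULL in a compared column never satisfies the condition.
- a (agent_id=2) pairs with 2 row(s) of b.
- a (agent_id=2) pairs with 2 row(s) of b.
- a (agent_id=3) pairs with 1 row(s) of b.
- a (agent_id=1) has no partner → excluded.
- a (agent_id=2) pairs with 2 row(s) of b.
- a (agent_id=NULL) has no partner → excluded.
- a (agent_id=6) pairs with 2 row(s) of b.
Total: 9 rows.

9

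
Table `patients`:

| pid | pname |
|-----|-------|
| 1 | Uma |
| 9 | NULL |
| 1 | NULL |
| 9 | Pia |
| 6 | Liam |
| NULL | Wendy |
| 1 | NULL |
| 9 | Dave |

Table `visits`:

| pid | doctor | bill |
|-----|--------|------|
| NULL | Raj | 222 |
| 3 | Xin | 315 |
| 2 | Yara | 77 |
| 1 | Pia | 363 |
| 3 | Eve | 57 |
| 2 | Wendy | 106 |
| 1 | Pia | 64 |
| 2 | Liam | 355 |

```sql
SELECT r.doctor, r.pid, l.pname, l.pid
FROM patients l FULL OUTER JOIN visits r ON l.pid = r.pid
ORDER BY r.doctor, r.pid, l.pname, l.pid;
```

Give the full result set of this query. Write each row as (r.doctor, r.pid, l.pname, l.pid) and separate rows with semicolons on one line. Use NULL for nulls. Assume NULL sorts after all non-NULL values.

FULL OUTER JOIN keeps every row from both sides; unmatched rows get NULL for the other side's columns.
Matching on l.pid = r.pid. A NULL in a compared column never satisfies the condition.
- l[0] pid=1 → 2 match(es) in r → 2 row(s).
- l[1] pid=9 → no match; kept with NULLs on the r side.
- l[2] pid=1 → 2 match(es) in r → 2 row(s).
- l[3] pid=9 → no match; kept with NULLs on the r side.
- l[4] pid=6 → no match; kept with NULLs on the r side.
- l[5] pid=NULL → no match; kept with NULLs on the r side.
- l[6] pid=1 → 2 match(es) in r → 2 row(s).
- l[7] pid=9 → no match; kept with NULLs on the r side.
- plus 6 unmatched r row(s), each kept with NULL l columns.

(Eve, 3, NULL, NULL); (Liam, 2, NULL, NULL); (Pia, 1, Uma, 1); (Pia, 1, Uma, 1); (Pia, 1, NULL, 1); (Pia, 1, NULL, 1); (Pia, 1, NULL, 1); (Pia, 1, NULL, 1); (Raj, NULL, NULL, NULL); (Wendy, 2, NULL, NULL); (Xin, 3, NULL, NULL); (Yara, 2, NULL, NULL); (NULL, NULL, Dave, 9); (NULL, NULL, Liam, 6); (NULL, NULL, Pia, 9); (NULL, NULL, Wendy, NULL); (NULL, NULL, NULL, 9)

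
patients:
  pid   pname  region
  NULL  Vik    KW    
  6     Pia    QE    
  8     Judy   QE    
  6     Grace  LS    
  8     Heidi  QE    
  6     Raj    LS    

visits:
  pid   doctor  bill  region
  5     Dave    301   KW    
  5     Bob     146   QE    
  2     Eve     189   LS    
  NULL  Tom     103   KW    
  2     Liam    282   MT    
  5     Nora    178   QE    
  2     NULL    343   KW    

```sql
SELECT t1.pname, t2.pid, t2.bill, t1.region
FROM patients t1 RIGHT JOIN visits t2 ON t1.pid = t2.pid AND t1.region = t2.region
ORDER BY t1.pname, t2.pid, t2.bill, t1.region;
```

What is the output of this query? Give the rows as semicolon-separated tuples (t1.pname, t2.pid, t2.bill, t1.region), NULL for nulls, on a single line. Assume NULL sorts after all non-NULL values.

RIGHT JOIN keeps every row from `visits`; unmatched rows get NULL for `patients`'s columns.
Matching on t1.pid = t2.pid AND t1.region = t2.region. A NULL in a compared column never satisfies the condition.
- pid=NULL, region=KW: no matching t2 row.
- pid=6, region=QE: no matching t2 row.
- pid=8, region=QE: no matching t2 row.
- pid=6, region=LS: no matching t2 row.
- pid=8, region=QE: no matching t2 row.
- pid=6, region=LS: no matching t2 row.
- 7 t2 row(s) had no t1 match → kept, t1 columns NULL.
After projecting and ordering:
t1.pname | t2.pid | t2.bill | t1.region
NULL | 2 | 189 | NULL
NULL | 2 | 282 | NULL
NULL | 2 | 343 | NULL
NULL | 5 | 146 | NULL
NULL | 5 | 178 | NULL
NULL | 5 | 301 | NULL
NULL | NULL | 103 | NULL

(NULL, 2, 189, NULL); (NULL, 2, 282, NULL); (NULL, 2, 343, NULL); (NULL, 5, 146, NULL); (NULL, 5, 178, NULL); (NULL, 5, 301, NULL); (NULL, NULL, 103, NULL)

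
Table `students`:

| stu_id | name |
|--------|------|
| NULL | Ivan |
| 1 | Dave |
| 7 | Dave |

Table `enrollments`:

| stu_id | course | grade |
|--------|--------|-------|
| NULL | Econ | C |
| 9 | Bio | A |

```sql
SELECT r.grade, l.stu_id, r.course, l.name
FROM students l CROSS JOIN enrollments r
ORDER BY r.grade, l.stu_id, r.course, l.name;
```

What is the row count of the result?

6

CROSS JOIN pairs every row of `students` with every row of `enrollments`: 3 × 2 = 6 rows.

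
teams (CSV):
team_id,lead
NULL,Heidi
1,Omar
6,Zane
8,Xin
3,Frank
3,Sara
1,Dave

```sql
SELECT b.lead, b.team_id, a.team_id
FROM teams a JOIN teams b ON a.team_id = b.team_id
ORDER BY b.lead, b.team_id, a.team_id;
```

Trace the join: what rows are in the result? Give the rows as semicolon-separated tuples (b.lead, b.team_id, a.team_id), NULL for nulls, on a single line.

INNER JOIN keeps only pairs where the ON condition holds.
Matching on a.team_id = b.team_id. A NULL in a compared column never satisfies the condition.
- a[0] team_id=NULL → no match; dropped.
- a[1] team_id=1 → 2 match(es) in b → 2 row(s).
- a[2] team_id=6 → 1 match(es) in b → 1 row(s).
- a[3] team_id=8 → 1 match(es) in b → 1 row(s).
- a[4] team_id=3 → 2 match(es) in b → 2 row(s).
- a[5] team_id=3 → 2 match(es) in b → 2 row(s).
- a[6] team_id=1 → 2 match(es) in b → 2 row(s).
After projecting and ordering:
b.lead | b.team_id | a.team_id
Dave | 1 | 1
Dave | 1 | 1
Frank | 3 | 3
Frank | 3 | 3
Omar | 1 | 1
Omar | 1 | 1
Sara | 3 | 3
Sara | 3 | 3
Xin | 8 | 8
Zane | 6 | 6

(Dave, 1, 1); (Dave, 1, 1); (Frank, 3, 3); (Frank, 3, 3); (Omar, 1, 1); (Omar, 1, 1); (Sara, 3, 3); (Sara, 3, 3); (Xin, 8, 8); (Zane, 6, 6)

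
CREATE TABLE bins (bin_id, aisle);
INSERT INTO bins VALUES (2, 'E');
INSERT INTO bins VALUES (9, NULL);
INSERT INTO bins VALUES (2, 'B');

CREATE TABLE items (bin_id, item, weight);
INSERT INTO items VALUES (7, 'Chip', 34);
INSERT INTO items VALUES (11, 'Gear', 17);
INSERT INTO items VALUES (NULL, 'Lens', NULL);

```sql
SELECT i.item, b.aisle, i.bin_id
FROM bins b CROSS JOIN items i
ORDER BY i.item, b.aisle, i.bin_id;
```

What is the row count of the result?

9

CROSS JOIN pairs every row of `bins` with every row of `items`: 3 × 3 = 9 rows.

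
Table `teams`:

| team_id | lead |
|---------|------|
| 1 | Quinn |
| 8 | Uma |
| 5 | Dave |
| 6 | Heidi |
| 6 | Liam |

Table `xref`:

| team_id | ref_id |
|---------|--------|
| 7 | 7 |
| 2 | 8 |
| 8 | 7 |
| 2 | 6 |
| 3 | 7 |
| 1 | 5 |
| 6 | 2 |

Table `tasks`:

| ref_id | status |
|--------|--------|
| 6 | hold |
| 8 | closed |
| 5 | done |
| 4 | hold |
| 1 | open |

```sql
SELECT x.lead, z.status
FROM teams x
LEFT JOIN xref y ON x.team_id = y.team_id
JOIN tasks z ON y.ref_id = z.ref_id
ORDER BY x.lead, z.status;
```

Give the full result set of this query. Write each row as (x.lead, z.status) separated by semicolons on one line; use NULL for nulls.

Evaluate left to right. First `teams x LEFT JOIN xref y` on team_id: 5 row(s).
Then INNER JOIN `tasks z` on ref_id: keep only rows whose y.ref_id appears in z.

(Quinn, done)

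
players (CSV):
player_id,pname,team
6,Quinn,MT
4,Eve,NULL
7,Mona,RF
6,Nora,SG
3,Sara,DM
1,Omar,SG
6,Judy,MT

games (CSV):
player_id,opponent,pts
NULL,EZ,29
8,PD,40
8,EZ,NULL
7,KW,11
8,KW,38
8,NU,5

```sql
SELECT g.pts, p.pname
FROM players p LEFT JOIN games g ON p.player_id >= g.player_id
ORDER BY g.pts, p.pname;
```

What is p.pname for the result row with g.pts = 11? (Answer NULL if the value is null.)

LEFT JOIN keeps every row from `players`; unmatched rows get NULL for `games`'s columns.
Matching on p.player_id >= g.player_id. A NULL in a compared column never satisfies the condition.
Matched pairs: 1; unmatched p rows kept: 6.

Mona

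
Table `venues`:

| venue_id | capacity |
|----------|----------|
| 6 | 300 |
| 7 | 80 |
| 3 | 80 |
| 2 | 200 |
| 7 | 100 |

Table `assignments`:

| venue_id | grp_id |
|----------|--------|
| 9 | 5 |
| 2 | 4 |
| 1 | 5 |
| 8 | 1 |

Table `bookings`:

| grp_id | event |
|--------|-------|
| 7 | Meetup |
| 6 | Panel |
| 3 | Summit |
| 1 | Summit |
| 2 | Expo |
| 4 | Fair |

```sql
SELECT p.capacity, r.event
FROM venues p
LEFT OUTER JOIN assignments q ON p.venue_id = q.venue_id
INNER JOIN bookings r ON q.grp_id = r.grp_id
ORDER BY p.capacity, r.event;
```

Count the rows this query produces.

Step 1 — p LEFT JOIN q on venue_id → 5 row(s).
Then INNER JOIN `bookings r` on grp_id: keep only rows whose q.grp_id appears in r.
Result: 1 row(s).

1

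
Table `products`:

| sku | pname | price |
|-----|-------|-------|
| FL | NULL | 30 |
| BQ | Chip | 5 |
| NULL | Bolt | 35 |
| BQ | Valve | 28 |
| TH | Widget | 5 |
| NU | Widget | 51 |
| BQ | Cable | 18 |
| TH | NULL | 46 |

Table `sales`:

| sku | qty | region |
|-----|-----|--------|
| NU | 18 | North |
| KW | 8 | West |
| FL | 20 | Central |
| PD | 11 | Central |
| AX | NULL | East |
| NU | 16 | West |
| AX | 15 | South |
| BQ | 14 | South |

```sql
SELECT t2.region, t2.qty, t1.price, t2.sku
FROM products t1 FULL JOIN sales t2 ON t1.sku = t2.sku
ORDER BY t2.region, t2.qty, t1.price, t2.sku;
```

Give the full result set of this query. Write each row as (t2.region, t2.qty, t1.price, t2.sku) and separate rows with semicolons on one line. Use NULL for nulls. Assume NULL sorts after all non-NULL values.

(Central, 11, NULL, PD); (Central, 20, 30, FL); (East, NULL, NULL, AX); (North, 18, 51, NU); (South, 14, 5, BQ); (South, 14, 18, BQ); (South, 14, 28, BQ); (South, 15, NULL, AX); (West, 8, NULL, KW); (West, 16, 51, NU); (NULL, NULL, 5, NULL); (NULL, NULL, 35, NULL); (NULL, NULL, 46, NULL)

FULL OUTER JOIN keeps every row from both sides; unmatched rows get NULL for the other side's columns.
Matching on t1.sku = t2.sku. A NULL in a compared column never satisfies the condition.
Matched pairs: 6; unmatched t1 rows kept: 3; unmatched t2 rows kept: 4.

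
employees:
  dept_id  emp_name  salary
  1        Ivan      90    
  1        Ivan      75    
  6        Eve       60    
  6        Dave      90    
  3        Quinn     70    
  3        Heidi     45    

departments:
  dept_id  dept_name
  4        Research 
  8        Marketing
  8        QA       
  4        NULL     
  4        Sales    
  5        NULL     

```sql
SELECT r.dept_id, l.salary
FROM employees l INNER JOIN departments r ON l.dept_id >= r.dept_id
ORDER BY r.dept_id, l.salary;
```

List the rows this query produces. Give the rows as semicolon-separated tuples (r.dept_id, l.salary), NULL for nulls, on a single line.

(4, 60); (4, 60); (4, 60); (4, 90); (4, 90); (4, 90); (5, 60); (5, 90)

INNER JOIN keeps only pairs where the ON condition holds.
Matching on l.dept_id >= r.dept_id.
- l (dept_id=1) has no partner → excluded.
- l (dept_id=1) has no partner → excluded.
- l (dept_id=6) pairs with 4 row(s) of r.
- l (dept_id=6) pairs with 4 row(s) of r.
- l (dept_id=3) has no partner → excluded.
- l (dept_id=3) has no partner → excluded.
After projecting and ordering:
r.dept_id | l.salary
4 | 60
4 | 60
4 | 60
4 | 90
4 | 90
4 | 90
5 | 60
5 | 90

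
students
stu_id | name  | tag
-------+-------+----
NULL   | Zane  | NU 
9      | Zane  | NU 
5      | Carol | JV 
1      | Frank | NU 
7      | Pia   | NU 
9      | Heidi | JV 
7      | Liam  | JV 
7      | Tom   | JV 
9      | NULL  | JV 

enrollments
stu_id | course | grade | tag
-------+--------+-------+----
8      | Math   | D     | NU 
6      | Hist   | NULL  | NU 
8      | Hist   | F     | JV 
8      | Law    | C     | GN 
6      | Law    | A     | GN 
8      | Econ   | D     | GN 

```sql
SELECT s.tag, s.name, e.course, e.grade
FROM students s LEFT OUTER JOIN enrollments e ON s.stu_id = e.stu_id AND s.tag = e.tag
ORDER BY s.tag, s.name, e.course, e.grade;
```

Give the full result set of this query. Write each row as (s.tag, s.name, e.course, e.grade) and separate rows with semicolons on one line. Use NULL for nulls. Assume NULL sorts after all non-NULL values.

(JV, Carol, NULL, NULL); (JV, Heidi, NULL, NULL); (JV, Liam, NULL, NULL); (JV, Tom, NULL, NULL); (JV, NULL, NULL, NULL); (NU, Frank, NULL, NULL); (NU, Pia, NULL, NULL); (NU, Zane, NULL, NULL); (NU, Zane, NULL, NULL)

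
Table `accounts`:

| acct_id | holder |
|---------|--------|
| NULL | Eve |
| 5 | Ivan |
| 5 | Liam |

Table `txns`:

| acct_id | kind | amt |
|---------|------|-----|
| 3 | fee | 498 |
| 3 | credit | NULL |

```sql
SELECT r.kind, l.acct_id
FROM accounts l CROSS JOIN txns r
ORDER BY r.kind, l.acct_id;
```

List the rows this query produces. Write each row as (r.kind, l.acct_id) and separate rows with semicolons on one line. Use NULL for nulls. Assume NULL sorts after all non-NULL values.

CROSS JOIN pairs every row of `accounts` with every row of `txns`: 3 × 2 = 6 rows.
After projecting and ordering:
r.kind | l.acct_id
credit | 5
credit | 5
credit | NULL
fee | 5
fee | 5
fee | NULL

(credit, 5); (credit, 5); (credit, NULL); (fee, 5); (fee, 5); (fee, NULL)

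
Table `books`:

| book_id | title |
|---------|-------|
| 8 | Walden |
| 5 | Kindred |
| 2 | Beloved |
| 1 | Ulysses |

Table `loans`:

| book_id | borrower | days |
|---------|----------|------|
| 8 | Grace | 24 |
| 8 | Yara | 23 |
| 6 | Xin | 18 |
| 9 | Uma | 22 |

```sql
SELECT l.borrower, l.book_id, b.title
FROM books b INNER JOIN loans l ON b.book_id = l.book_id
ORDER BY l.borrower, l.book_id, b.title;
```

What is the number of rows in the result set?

2

INNER JOIN keeps only pairs where the ON condition holds.
Matching on b.book_id = l.book_id.
- b row (book_id=8): matches 2 l row(s) → 2 output row(s).
- b row (book_id=5): no match → dropped.
- b row (book_id=2): no match → dropped.
- b row (book_id=1): no match → dropped.
Total: 2 rows.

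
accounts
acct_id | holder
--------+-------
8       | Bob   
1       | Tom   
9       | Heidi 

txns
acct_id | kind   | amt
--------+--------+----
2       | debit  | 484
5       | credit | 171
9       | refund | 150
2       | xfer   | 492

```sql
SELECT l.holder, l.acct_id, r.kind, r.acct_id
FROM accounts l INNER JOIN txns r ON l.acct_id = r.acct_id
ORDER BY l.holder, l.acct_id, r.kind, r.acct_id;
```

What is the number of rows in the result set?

INNER JOIN keeps only pairs where the ON condition holds.
Matching on l.acct_id = r.acct_id.
- l row (acct_id=8): no match → dropped.
- l row (acct_id=1): no match → dropped.
- l row (acct_id=9): matches 1 r row(s) → 1 output row(s).
Total: 1 rows.

1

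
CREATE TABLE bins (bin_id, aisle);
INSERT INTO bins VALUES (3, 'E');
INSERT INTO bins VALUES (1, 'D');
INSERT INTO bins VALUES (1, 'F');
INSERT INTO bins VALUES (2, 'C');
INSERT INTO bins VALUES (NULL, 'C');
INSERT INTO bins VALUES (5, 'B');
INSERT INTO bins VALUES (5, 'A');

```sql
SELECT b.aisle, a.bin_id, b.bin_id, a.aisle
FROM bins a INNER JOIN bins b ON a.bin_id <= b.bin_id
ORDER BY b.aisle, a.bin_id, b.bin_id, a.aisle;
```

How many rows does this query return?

23

INNER JOIN keeps only pairs where the ON condition holds.
Matching on a.bin_id <= b.bin_id. A NULL in a compared column never satisfies the condition.
Matched pairs: 23.
Total: 23 rows.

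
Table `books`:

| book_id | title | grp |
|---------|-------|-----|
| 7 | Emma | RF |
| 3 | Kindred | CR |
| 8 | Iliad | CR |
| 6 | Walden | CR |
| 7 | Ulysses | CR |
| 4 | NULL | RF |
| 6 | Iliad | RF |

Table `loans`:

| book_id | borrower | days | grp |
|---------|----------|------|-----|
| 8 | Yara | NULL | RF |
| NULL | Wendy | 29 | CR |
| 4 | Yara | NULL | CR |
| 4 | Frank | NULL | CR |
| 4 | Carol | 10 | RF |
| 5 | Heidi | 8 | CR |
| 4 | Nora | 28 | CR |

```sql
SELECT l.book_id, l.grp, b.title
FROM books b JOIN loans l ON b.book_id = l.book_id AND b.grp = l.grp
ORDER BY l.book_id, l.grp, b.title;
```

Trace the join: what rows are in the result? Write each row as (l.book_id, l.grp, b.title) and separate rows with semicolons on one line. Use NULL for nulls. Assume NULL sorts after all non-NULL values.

(4, RF, NULL)

INNER JOIN keeps only pairs where the ON condition holds.
Matching on b.book_id = l.book_id AND b.grp = l.grp. A NULL in a compared column never satisfies the condition.
- b (book_id=7, grp=RF) has no partner → excluded.
- b (book_id=3, grp=CR) has no partner → excluded.
- b (book_id=8, grp=CR) has no partner → excluded.
- b (book_id=6, grp=CR) has no partner → excluded.
- b (book_id=7, grp=CR) has no partner → excluded.
- b (book_id=4, grp=RF) pairs with 1 row(s) of l.
- b (book_id=6, grp=RF) has no partner → excluded.
After projecting and ordering:
l.book_id | l.grp | b.title
4 | RF | NULL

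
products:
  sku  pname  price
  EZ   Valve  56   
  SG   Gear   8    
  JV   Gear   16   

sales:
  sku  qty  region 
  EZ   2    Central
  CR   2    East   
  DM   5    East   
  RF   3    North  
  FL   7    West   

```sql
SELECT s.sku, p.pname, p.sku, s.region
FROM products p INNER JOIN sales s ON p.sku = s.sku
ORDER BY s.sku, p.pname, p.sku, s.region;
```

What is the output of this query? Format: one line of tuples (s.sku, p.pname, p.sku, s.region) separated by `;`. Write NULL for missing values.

(EZ, Valve, EZ, Central)

INNER JOIN keeps only pairs where the ON condition holds.
Matching on p.sku = s.sku.
- p (sku=EZ) pairs with 1 row(s) of s.
- p (sku=SG) has no partner → excluded.
- p (sku=JV) has no partner → excluded.
After projecting and ordering:
s.sku | p.pname | p.sku | s.region
EZ | Valve | EZ | Central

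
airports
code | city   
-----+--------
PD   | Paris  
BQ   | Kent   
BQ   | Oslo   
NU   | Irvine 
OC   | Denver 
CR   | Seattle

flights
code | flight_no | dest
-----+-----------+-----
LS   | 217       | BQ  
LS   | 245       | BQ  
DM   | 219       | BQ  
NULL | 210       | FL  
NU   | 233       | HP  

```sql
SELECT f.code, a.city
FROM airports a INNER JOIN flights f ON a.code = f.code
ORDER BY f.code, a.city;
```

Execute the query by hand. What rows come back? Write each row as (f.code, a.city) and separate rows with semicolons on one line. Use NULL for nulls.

INNER JOIN keeps only pairs where the ON condition holds.
Matching on a.code = f.code. A NULL in a compared column never satisfies the condition.
Matched pairs: 1.

(NU, Irvine)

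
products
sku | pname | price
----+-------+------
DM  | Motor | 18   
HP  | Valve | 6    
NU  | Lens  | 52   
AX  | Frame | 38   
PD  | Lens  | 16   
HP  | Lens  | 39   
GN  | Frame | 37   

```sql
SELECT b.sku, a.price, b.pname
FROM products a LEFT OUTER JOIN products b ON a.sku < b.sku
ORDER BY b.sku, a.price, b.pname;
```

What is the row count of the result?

21

LEFT JOIN keeps every row from `products a`; unmatched rows get NULL for `products b`'s columns.
Matching on a.sku < b.sku.
- a row (sku=DM): matches 5 b row(s) → 5 output row(s).
- a row (sku=HP): matches 2 b row(s) → 2 output row(s).
- a row (sku=NU): matches 1 b row(s) → 1 output row(s).
- a row (sku=AX): matches 6 b row(s) → 6 output row(s).
- a row (sku=PD): no match → kept, b columns NULL.
- a row (sku=HP): matches 2 b row(s) → 2 output row(s).
- a row (sku=GN): matches 4 b row(s) → 4 output row(s).
Total: 20 matched + 1 padded = 21 rows.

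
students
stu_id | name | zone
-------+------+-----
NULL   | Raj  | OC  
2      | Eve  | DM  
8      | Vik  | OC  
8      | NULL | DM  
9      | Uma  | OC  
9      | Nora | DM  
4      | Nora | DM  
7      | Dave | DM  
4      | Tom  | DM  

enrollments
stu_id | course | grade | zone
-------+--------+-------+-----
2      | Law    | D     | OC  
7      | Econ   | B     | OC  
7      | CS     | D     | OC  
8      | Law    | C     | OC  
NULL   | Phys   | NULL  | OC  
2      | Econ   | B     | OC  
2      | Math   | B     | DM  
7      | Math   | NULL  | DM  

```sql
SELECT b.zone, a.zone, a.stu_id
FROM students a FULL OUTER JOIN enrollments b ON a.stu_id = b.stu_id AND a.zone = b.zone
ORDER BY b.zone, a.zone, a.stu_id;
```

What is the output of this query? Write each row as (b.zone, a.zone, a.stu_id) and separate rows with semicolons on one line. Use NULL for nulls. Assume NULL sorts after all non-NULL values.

(DM, DM, 2); (DM, DM, 7); (OC, OC, 8); (OC, NULL, NULL); (OC, NULL, NULL); (OC, NULL, NULL); (OC, NULL, NULL); (OC, NULL, NULL); (NULL, DM, 4); (NULL, DM, 4); (NULL, DM, 8); (NULL, DM, 9); (NULL, OC, 9); (NULL, OC, NULL)

FULL OUTER JOIN keeps every row from both sides; unmatched rows get NULL for the other side's columns.
Matching on a.stu_id = b.stu_id AND a.zone = b.zone. A NULL in a compared column never satisfies the condition.
Matched pairs: 3; unmatched a rows kept: 6; unmatched b rows kept: 5.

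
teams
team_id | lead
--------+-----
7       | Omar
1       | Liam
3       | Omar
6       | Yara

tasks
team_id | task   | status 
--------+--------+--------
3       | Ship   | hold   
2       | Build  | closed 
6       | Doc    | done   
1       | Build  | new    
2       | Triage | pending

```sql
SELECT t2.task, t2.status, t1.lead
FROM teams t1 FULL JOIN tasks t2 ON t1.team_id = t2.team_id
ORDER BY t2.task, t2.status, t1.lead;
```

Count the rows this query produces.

6

FULL OUTER JOIN keeps every row from both sides; unmatched rows get NULL for the other side's columns.
Matching on t1.team_id = t2.team_id.
Matched pairs: 3; unmatched t1 rows kept: 1; unmatched t2 rows kept: 2.
Total: 3 matched + 3 padded = 6 rows.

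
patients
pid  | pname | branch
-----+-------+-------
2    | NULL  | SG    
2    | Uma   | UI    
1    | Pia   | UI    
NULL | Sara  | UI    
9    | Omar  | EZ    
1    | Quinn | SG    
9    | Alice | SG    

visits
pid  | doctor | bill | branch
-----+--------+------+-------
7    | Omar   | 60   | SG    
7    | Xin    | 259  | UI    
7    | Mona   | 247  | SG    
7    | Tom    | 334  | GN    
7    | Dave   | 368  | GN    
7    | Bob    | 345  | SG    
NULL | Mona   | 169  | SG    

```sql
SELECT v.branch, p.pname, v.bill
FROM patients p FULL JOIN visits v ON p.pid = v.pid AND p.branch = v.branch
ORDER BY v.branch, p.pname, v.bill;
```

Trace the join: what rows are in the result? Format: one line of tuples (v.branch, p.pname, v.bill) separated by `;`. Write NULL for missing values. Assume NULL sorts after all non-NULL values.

FULL OUTER JOIN keeps every row from both sides; unmatched rows get NULL for the other side's columns.
Matching on p.pid = v.pid AND p.branch = v.branch. A NULL in a compared column never satisfies the condition.
Matched pairs: 0; unmatched p rows kept: 7; unmatched v rows kept: 7.

(GN, NULL, 334); (GN, NULL, 368); (SG, NULL, 60); (SG, NULL, 169); (SG, NULL, 247); (SG, NULL, 345); (UI, NULL, 259); (NULL, Alice, NULL); (NULL, Omar, NULL); (NULL, Pia, NULL); (NULL, Quinn, NULL); (NULL, Sara, NULL); (NULL, Uma, NULL); (NULL, NULL, NULL)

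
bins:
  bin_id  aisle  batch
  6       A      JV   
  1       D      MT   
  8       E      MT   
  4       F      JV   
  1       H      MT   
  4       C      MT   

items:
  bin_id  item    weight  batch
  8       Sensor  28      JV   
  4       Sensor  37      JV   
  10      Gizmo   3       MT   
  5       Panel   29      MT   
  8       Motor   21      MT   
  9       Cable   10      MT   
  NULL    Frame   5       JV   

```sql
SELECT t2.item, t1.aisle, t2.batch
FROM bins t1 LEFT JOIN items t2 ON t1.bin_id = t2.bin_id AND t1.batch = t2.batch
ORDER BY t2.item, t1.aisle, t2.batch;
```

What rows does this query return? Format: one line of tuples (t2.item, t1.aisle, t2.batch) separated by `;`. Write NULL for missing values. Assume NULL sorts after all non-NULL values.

(Motor, E, MT); (Sensor, F, JV); (NULL, A, NULL); (NULL, C, NULL); (NULL, D, NULL); (NULL, H, NULL)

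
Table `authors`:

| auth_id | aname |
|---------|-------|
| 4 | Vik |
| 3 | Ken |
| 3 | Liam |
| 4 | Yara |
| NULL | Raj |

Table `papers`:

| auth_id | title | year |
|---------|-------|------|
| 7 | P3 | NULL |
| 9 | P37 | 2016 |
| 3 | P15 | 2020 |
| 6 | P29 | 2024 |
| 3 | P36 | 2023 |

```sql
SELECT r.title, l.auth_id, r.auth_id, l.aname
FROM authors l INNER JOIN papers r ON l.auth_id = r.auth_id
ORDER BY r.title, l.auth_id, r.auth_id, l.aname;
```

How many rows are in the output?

INNER JOIN keeps only pairs where the ON condition holds.
Matching on l.auth_id = r.auth_id. A NULL in a compared column never satisfies the condition.
- l (auth_id=4) has no partner → excluded.
- l (auth_id=3) pairs with 2 row(s) of r.
- l (auth_id=3) pairs with 2 row(s) of r.
- l (auth_id=4) has no partner → excluded.
- l (auth_id=NULL) has no partner → excluded.
Total: 4 rows.

4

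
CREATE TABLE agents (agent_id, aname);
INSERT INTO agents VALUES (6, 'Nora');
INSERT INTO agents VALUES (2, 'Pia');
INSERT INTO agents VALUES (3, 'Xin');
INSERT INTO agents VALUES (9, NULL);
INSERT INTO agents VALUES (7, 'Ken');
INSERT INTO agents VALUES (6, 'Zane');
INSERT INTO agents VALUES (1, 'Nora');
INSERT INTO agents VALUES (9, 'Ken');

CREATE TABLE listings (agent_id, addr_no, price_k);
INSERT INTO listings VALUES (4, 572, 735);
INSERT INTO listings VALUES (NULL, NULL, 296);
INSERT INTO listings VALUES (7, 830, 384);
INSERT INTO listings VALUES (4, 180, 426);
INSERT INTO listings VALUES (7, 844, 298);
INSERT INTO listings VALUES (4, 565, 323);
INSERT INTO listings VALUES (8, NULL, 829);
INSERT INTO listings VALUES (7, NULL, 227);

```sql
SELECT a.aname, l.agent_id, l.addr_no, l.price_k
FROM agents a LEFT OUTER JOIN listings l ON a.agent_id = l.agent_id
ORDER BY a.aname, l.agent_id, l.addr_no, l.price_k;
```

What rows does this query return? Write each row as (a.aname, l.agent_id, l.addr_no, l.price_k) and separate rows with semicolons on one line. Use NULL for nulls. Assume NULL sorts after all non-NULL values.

(Ken, 7, 830, 384); (Ken, 7, 844, 298); (Ken, 7, NULL, 227); (Ken, NULL, NULL, NULL); (Nora, NULL, NULL, NULL); (Nora, NULL, NULL, NULL); (Pia, NULL, NULL, NULL); (Xin, NULL, NULL, NULL); (Zane, NULL, NULL, NULL); (NULL, NULL, NULL, NULL)

LEFT JOIN keeps every row from `agents`; unmatched rows get NULL for `listings`'s columns.
Matching on a.agent_id = l.agent_id. A NULL in a compared column never satisfies the condition.
- agent_id=6: no l row matches, row kept with l columns NULL.
- agent_id=2: no l row matches, row kept with l columns NULL.
- agent_id=3: no l row matches, row kept with l columns NULL.
- agent_id=9: no l row matches, row kept with l columns NULL.
- agent_id=7: 3 matching l row(s), so 3 row(s) emitted.
- agent_id=6: no l row matches, row kept with l columns NULL.
- agent_id=1: no l row matches, row kept with l columns NULL.
- agent_id=9: no l row matches, row kept with l columns NULL.
After projecting and ordering:
a.aname | l.agent_id | l.addr_no | l.price_k
Ken | 7 | 830 | 384
Ken | 7 | 844 | 298
Ken | 7 | NULL | 227
Ken | NULL | NULL | NULL
Nora | NULL | NULL | NULL
Nora | NULL | NULL | NULL
Pia | NULL | NULL | NULL
Xin | NULL | NULL | NULL
Zane | NULL | NULL | NULL
NULL | NULL | NULL | NULL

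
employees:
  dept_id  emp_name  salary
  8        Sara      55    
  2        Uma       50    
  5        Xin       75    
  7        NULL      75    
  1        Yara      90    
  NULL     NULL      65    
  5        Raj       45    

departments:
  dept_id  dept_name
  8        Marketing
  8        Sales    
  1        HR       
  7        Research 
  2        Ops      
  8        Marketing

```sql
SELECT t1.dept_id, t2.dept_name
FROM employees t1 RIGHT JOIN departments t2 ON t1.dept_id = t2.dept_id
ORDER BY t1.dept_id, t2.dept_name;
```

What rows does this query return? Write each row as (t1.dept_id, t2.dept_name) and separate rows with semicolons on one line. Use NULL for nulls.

RIGHT JOIN keeps every row from `departments`; unmatched rows get NULL for `employees`'s columns.
Matching on t1.dept_id = t2.dept_id. A NULL in a compared column never satisfies the condition.
- t1 (dept_id=8) pairs with 3 row(s) of t2.
- t1 (dept_id=2) pairs with 1 row(s) of t2.
- t1 (dept_id=5) has no partner in t2.
- t1 (dept_id=7) pairs with 1 row(s) of t2.
- t1 (dept_id=1) pairs with 1 row(s) of t2.
- t1 (dept_id=NULL) has no partner in t2.
- t1 (dept_id=5) has no partner in t2.
- every t2 row matched at least one t1 row.
After projecting and ordering:
t1.dept_id | t2.dept_name
1 | HR
2 | Ops
7 | Research
8 | Marketing
8 | Marketing
8 | Sales

(1, HR); (2, Ops); (7, Research); (8, Marketing); (8, Marketing); (8, Sales)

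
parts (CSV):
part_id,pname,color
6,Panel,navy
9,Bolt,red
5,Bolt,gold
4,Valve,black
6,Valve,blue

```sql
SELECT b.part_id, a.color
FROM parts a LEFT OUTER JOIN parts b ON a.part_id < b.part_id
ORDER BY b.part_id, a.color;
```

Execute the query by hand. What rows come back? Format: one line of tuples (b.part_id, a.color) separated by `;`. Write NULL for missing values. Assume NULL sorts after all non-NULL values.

(5, black); (6, black); (6, black); (6, gold); (6, gold); (9, black); (9, blue); (9, gold); (9, navy); (NULL, red)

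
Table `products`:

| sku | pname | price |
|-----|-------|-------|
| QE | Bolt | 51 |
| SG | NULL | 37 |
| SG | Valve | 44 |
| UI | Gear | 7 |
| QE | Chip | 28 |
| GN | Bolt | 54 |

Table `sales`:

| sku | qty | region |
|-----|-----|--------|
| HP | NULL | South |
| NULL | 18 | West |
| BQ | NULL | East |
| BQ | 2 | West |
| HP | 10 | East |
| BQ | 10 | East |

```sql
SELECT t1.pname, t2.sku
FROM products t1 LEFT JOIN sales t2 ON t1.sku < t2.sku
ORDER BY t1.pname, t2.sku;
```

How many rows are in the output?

7

LEFT JOIN keeps every row from `products`; unmatched rows get NULL for `sales`'s columns.
Matching on t1.sku < t2.sku. A NULL in a compared column never satisfies the condition.
- t1[0] sku=QE → no match; kept with NULLs on the t2 side.
- t1[1] sku=SG → no match; kept with NULLs on the t2 side.
- t1[2] sku=SG → no match; kept with NULLs on the t2 side.
- t1[3] sku=UI → no match; kept with NULLs on the t2 side.
- t1[4] sku=QE → no match; kept with NULLs on the t2 side.
- t1[5] sku=GN → 2 match(es) in t2 → 2 row(s).
Total: 2 matched + 5 padded = 7 rows.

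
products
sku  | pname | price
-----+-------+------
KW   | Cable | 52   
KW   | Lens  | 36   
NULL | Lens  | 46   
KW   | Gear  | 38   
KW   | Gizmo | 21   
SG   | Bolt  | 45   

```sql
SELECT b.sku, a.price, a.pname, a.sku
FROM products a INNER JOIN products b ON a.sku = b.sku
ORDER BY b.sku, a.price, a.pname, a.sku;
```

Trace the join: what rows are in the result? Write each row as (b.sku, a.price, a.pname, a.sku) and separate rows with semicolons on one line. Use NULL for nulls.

(KW, 21, Gizmo, KW); (KW, 21, Gizmo, KW); (KW, 21, Gizmo, KW); (KW, 21, Gizmo, KW); (KW, 36, Lens, KW); (KW, 36, Lens, KW); (KW, 36, Lens, KW); (KW, 36, Lens, KW); (KW, 38, Gear, KW); (KW, 38, Gear, KW); (KW, 38, Gear, KW); (KW, 38, Gear, KW); (KW, 52, Cable, KW); (KW, 52, Cable, KW); (KW, 52, Cable, KW); (KW, 52, Cable, KW); (SG, 45, Bolt, SG)

INNER JOIN keeps only pairs where the ON condition holds.
Matching on a.sku = b.sku. A NULL in a compared column never satisfies the condition.
- a row (sku=KW): matches 4 b row(s) → 4 output row(s).
- a row (sku=KW): matches 4 b row(s) → 4 output row(s).
- a row (sku=NULL): no match → dropped.
- a row (sku=KW): matches 4 b row(s) → 4 output row(s).
- a row (sku=KW): matches 4 b row(s) → 4 output row(s).
- a row (sku=SG): matches 1 b row(s) → 1 output row(s).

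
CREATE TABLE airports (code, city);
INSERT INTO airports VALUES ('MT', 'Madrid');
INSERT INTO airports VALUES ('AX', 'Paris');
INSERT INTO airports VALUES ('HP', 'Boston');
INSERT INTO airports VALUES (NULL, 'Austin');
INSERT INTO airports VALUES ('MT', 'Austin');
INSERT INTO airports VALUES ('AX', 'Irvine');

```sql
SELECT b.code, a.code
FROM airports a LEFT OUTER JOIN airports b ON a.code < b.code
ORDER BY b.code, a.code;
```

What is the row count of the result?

11

LEFT JOIN keeps every row from `airports a`; unmatched rows get NULL for `airports b`'s columns.
Matching on a.code < b.code. A NULL in a compared column never satisfies the condition.
- a row (code=MT): no match → kept, b columns NULL.
- a row (code=AX): matches 3 b row(s) → 3 output row(s).
- a row (code=HP): matches 2 b row(s) → 2 output row(s).
- a row (code=NULL): no match → kept, b columns NULL.
- a row (code=MT): no match → kept, b columns NULL.
- a row (code=AX): matches 3 b row(s) → 3 output row(s).
Total: 8 matched + 3 padded = 11 rows.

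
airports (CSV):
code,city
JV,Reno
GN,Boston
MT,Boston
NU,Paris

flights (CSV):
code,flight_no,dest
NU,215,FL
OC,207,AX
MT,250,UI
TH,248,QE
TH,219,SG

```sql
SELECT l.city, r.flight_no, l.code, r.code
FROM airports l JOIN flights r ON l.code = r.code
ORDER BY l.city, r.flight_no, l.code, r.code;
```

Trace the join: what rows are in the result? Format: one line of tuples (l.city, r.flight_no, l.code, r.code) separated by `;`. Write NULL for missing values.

INNER JOIN keeps only pairs where the ON condition holds.
Matching on l.code = r.code.
Matched pairs: 2.

(Boston, 250, MT, MT); (Paris, 215, NU, NU)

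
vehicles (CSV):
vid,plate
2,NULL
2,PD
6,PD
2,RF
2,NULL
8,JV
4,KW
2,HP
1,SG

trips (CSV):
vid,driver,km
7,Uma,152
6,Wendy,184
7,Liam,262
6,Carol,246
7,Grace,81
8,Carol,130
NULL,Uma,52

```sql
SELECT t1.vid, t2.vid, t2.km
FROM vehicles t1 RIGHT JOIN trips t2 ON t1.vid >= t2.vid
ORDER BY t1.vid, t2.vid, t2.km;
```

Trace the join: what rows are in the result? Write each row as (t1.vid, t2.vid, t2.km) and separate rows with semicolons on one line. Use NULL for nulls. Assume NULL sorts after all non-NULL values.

RIGHT JOIN keeps every row from `trips`; unmatched rows get NULL for `vehicles`'s columns.
Matching on t1.vid >= t2.vid. A NULL in a compared column never satisfies the condition.
- vid=2: no matching t2 row.
- vid=2: no matching t2 row.
- vid=6: 2 matching t2 row(s), so 2 row(s) emitted.
- vid=2: no matching t2 row.
- vid=2: no matching t2 row.
- vid=8: 6 matching t2 row(s), so 6 row(s) emitted.
- vid=4: no matching t2 row.
- vid=2: no matching t2 row.
- vid=1: no matching t2 row.
- plus 1 unmatched t2 row(s), each kept with NULL t1 columns.
After projecting and ordering:
t1.vid | t2.vid | t2.km
6 | 6 | 184
6 | 6 | 246
8 | 6 | 184
8 | 6 | 246
8 | 7 | 81
8 | 7 | 152
8 | 7 | 262
8 | 8 | 130
NULL | NULL | 52

(6, 6, 184); (6, 6, 246); (8, 6, 184); (8, 6, 246); (8, 7, 81); (8, 7, 152); (8, 7, 262); (8, 8, 130); (NULL, NULL, 52)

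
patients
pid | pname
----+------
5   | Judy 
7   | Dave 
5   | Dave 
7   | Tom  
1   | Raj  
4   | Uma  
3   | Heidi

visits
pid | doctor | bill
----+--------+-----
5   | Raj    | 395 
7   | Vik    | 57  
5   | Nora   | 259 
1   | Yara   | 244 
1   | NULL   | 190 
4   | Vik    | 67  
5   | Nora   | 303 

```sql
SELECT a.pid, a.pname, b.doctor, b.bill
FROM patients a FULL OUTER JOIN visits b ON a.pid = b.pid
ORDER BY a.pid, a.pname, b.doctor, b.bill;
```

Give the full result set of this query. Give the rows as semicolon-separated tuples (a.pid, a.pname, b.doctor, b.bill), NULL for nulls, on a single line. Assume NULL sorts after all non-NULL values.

FULL OUTER JOIN keeps every row from both sides; unmatched rows get NULL for the other side's columns.
Matching on a.pid = b.pid.
Matched pairs: 11; unmatched a rows kept: 1; unmatched b rows kept: 0.

(1, Raj, Yara, 244); (1, Raj, NULL, 190); (3, Heidi, NULL, NULL); (4, Uma, Vik, 67); (5, Dave, Nora, 259); (5, Dave, Nora, 303); (5, Dave, Raj, 395); (5, Judy, Nora, 259); (5, Judy, Nora, 303); (5, Judy, Raj, 395); (7, Dave, Vik, 57); (7, Tom, Vik, 57)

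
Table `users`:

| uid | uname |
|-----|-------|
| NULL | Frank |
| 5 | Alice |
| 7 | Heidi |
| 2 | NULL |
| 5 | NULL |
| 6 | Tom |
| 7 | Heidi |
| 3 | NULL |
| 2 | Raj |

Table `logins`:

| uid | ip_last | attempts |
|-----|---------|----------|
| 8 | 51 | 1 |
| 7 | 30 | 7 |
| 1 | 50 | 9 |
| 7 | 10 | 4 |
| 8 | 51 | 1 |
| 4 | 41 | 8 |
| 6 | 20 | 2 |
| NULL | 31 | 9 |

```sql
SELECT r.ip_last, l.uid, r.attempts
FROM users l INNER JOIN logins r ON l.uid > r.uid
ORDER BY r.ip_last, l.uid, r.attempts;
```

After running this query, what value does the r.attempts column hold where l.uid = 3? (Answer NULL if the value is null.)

9

INNER JOIN keeps only pairs where the ON condition holds.
Matching on l.uid > r.uid. A NULL in a compared column never satisfies the condition.
- uid=NULL: no matching r row, dropped.
- uid=5: 2 matching r row(s), so 2 row(s) emitted.
- uid=7: 3 matching r row(s), so 3 row(s) emitted.
- uid=2: 1 matching r row(s), so 1 row(s) emitted.
- uid=5: 2 matching r row(s), so 2 row(s) emitted.
- uid=6: 2 matching r row(s), so 2 row(s) emitted.
- uid=7: 3 matching r row(s), so 3 row(s) emitted.
- uid=3: 1 matching r row(s), so 1 row(s) emitted.
- uid=2: 1 matching r row(s), so 1 row(s) emitted.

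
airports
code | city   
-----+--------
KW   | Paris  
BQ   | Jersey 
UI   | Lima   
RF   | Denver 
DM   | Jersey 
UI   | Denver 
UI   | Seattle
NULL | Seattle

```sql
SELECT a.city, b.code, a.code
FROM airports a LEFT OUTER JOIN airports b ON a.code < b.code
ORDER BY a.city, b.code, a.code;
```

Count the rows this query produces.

22

LEFT JOIN keeps every row from `airports a`; unmatched rows get NULL for `airports b`'s columns.
Matching on a.code < b.code. A NULL in a compared column never satisfies the condition.
Matched pairs: 18; unmatched a rows kept: 4.
Total: 18 matched + 4 padded = 22 rows.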